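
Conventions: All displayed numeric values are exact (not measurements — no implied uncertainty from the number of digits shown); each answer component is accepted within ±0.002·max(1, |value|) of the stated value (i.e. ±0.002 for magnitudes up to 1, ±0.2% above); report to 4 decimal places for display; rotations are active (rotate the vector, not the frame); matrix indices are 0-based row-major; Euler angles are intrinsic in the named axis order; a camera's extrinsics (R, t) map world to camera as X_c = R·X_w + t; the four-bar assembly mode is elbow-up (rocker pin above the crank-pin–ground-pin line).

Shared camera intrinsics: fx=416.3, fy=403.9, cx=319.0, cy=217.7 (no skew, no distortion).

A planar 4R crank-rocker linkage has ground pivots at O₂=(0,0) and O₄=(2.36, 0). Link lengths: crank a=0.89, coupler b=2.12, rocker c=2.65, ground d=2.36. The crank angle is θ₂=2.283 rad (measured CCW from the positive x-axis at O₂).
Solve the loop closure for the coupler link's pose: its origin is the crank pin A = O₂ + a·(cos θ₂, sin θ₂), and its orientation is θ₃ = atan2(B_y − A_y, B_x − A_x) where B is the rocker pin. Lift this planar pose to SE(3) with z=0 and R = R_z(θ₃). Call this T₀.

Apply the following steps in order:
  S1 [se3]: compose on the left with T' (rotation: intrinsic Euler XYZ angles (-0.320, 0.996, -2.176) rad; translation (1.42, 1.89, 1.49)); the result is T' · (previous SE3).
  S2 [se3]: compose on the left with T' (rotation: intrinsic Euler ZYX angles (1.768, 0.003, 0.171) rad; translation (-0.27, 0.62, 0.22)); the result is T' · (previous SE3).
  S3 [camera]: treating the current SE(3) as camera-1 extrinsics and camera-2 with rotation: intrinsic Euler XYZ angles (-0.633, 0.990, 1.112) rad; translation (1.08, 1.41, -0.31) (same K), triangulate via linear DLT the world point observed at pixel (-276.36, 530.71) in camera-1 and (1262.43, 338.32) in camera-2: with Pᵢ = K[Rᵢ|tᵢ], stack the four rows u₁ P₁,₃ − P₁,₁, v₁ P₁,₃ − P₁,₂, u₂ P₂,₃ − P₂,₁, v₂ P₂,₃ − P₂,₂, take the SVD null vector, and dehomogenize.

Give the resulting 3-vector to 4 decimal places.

source (fourbar_fk): coupler pose = R=[0.6926 -0.7213 0.0000; 0.7213 0.6926 0.0000; 0.0000 0.0000 1.0000], t=(-0.5816, 0.6737, 0.0000)
after S1 (compose_se3): R=[0.1082 0.5328 0.8393; -0.9828 -0.0697 0.1710; 0.1496 -0.8434 0.5161], t=(1.9011, 1.7466, 0.7551)
after S2 (compose_se3): R=[0.9535 -0.1772 -0.2439; 0.3008 0.5053 0.8088; -0.0201 -0.8445 0.5351], t=(-2.2048, 2.1753, 1.2556)
after S3 (triangulate): (-1.3315, -0.9158, 0.7136)

result = (-1.3315, -0.9158, 0.7136)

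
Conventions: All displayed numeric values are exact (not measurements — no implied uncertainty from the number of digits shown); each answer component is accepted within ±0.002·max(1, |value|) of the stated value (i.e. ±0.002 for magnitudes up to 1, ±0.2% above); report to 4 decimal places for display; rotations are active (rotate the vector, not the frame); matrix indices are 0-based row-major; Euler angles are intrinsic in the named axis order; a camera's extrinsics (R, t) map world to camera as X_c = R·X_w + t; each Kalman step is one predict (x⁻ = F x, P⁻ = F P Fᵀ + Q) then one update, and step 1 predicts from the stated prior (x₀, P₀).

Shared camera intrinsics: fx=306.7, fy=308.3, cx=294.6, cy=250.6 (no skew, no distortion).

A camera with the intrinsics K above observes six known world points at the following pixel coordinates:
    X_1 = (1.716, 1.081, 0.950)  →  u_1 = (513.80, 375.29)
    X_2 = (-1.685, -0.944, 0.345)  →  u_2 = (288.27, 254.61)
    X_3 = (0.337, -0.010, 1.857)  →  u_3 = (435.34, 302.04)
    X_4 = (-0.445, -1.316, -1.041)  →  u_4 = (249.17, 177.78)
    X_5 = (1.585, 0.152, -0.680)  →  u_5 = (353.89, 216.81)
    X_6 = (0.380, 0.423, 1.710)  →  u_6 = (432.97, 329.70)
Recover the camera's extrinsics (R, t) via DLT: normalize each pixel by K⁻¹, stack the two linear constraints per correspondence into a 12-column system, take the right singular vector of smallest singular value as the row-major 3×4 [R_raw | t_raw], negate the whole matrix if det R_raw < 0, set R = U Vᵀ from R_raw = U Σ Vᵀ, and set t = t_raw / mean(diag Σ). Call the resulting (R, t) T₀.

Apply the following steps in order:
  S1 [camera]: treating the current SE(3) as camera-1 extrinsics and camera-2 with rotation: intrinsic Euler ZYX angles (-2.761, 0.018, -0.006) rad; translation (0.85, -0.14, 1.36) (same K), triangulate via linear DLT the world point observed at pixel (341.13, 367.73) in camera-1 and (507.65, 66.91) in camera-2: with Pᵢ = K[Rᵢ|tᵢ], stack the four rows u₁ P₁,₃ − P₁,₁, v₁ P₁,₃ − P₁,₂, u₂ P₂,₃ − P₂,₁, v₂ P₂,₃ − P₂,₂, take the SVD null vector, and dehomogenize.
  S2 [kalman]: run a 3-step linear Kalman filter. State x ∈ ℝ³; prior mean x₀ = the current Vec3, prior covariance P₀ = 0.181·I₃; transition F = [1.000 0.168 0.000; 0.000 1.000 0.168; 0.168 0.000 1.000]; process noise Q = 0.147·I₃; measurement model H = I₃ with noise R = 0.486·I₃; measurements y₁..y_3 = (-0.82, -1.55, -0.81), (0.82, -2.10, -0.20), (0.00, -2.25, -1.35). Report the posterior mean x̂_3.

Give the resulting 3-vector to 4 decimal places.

result = (-0.1226, -1.4914, -0.7229)

source (pnp_recover): camera pose = R=[0.4900 -0.1217 0.8632; -0.3106 0.9009 0.3033; -0.8145 -0.4167 0.4036], t=(0.2898, 0.3000, 4.0087)
after S1 (triangulate): (-0.0705, 1.0797, 0.5296)
after S2 (kf_track): (-0.1226, -1.4914, -0.7229)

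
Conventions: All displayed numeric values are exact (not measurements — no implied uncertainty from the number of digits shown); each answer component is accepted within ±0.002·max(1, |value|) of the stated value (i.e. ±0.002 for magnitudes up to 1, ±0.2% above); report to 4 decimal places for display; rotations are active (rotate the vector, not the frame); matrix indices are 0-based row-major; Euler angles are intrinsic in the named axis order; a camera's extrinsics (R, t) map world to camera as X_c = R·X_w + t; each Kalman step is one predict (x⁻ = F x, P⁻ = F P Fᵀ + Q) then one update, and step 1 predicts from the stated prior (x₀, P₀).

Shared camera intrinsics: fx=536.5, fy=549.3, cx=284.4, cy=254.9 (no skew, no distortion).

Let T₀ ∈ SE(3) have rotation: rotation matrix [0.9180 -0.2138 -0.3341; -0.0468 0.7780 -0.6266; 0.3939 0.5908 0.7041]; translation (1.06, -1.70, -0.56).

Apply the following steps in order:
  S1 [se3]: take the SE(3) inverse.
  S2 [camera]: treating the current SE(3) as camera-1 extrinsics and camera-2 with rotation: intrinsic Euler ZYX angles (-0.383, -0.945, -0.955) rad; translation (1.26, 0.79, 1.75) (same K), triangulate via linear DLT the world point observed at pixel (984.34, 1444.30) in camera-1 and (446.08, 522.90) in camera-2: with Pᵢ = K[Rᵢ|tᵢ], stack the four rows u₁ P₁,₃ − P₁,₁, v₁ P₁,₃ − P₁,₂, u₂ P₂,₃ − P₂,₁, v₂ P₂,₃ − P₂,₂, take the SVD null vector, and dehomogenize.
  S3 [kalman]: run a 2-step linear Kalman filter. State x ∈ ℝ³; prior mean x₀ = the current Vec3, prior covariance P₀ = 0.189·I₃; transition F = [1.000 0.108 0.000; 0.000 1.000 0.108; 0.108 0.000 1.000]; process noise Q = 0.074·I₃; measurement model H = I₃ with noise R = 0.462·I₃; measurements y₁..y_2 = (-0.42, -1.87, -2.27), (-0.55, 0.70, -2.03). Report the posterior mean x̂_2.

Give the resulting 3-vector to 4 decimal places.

after S1 (invert_se3): R=[0.9180 -0.0468 0.3939; -0.2138 0.7780 0.5908; -0.3341 -0.6266 0.7041], t=(-0.8321, 1.8800, -0.3167)
after S2 (triangulate): (1.4316, -0.7751, 1.7570)
after S3 (kf_track): (0.1128, -0.5750, -0.4179)

result = (0.1128, -0.5750, -0.4179)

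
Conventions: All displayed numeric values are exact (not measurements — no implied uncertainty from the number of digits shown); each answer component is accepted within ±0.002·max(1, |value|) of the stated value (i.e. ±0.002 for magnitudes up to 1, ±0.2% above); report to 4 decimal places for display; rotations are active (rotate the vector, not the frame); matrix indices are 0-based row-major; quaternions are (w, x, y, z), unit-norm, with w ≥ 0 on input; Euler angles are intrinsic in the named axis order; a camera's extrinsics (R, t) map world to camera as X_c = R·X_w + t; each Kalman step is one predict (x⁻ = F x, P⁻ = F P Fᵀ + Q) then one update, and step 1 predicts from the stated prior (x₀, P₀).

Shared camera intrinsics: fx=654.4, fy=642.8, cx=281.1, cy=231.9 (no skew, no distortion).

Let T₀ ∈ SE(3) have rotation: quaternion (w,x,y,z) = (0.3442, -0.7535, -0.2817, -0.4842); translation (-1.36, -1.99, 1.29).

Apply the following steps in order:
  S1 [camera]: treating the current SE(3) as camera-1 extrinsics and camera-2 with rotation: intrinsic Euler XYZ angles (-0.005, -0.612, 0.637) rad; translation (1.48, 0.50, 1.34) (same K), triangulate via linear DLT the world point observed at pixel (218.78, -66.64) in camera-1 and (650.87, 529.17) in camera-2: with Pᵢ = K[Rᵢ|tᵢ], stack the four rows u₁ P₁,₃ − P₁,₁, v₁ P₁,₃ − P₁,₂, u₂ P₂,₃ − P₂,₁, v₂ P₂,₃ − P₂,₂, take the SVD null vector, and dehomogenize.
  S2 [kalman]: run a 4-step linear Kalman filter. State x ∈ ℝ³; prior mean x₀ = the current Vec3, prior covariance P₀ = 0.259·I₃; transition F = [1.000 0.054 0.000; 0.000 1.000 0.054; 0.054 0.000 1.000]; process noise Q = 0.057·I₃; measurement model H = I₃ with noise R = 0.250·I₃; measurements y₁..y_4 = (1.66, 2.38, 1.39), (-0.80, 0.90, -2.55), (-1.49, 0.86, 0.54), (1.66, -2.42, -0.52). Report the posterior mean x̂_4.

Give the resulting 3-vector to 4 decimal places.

result = (0.4625, -0.3056, -0.2372)

after S1 (triangulate): (1.2877, 0.0660, 1.1736)
after S2 (kf_track): (0.4625, -0.3056, -0.2372)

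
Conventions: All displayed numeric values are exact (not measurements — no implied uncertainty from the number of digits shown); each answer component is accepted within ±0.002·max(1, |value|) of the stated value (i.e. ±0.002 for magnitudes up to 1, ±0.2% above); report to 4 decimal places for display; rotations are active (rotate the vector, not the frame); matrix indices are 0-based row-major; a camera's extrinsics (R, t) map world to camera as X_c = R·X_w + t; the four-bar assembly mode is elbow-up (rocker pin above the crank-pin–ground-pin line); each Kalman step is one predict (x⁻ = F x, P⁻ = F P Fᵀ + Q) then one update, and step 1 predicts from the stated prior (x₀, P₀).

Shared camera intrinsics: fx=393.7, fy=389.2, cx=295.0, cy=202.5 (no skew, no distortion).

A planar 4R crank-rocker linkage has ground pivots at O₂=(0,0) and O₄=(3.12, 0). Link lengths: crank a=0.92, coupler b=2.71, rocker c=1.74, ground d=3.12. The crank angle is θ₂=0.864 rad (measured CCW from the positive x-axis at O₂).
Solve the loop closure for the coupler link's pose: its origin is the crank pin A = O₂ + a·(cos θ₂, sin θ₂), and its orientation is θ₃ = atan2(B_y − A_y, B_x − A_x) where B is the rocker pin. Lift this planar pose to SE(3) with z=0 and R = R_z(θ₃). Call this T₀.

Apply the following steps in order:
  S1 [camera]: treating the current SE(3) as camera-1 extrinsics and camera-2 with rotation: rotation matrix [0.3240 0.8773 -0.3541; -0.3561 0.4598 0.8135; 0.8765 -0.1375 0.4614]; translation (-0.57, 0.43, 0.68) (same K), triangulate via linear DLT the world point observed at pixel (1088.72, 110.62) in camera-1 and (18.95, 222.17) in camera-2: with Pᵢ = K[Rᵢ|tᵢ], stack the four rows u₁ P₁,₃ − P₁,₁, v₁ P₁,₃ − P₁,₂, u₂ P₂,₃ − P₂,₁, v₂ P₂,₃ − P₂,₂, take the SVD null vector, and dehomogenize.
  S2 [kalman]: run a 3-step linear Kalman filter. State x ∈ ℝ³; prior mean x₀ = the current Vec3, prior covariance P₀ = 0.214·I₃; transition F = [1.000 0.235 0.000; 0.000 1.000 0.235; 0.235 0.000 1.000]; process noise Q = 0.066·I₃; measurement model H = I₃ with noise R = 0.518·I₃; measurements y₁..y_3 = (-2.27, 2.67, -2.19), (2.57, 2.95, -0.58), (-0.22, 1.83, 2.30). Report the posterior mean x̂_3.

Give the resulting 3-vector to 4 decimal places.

source (fourbar_fk): coupler pose = R=[0.9234 -0.3839 0.0000; 0.3839 0.9234 0.0000; 0.0000 0.0000 1.0000], t=(0.5974, 0.6996, 0.0000)
after S1 (triangulate): (1.6355, -1.7921, 1.3866)
after S2 (kf_track): (0.8512, 1.3144, 1.1060)

result = (0.8512, 1.3144, 1.1060)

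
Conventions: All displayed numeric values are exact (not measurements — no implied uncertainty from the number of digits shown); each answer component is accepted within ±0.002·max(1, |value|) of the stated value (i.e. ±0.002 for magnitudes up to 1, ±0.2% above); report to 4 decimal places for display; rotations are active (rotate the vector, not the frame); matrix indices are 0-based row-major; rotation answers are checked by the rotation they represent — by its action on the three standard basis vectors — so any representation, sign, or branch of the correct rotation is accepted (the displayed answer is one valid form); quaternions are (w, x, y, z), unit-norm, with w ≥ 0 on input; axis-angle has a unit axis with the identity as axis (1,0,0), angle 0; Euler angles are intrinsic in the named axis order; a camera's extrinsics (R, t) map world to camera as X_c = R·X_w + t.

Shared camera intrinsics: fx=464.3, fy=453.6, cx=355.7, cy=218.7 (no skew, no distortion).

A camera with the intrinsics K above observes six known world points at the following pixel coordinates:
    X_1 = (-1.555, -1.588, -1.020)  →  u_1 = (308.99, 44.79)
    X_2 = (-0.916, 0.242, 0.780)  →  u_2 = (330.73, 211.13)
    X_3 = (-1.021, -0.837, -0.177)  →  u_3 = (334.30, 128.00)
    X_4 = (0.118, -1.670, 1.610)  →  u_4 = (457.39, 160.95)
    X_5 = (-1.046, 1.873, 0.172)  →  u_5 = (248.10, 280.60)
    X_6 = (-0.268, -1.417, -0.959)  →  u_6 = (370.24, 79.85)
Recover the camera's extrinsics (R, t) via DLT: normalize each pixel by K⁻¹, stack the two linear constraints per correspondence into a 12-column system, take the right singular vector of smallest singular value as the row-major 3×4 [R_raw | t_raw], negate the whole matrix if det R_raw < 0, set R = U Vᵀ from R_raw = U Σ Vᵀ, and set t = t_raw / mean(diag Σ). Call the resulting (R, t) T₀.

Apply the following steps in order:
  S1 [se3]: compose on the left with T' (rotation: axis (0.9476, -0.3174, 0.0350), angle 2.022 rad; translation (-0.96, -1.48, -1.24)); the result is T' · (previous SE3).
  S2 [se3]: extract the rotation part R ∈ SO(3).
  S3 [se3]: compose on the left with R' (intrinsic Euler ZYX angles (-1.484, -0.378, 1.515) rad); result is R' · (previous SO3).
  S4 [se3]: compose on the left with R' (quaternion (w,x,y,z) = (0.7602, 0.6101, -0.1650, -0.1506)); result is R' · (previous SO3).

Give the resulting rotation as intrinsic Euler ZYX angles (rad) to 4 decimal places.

source (pnp_recover): camera pose = R=[0.7147 -0.5437 0.4401; 0.4299 0.8377 0.3367; -0.5517 -0.0514 0.8324], t=(0.0299, -0.1996, 6.5380)
after S1 (compose_se3): R=[0.5421 -0.8400 0.0215; 0.0679 0.0184 -0.9975; 0.8376 0.5422 0.0670], t=(-2.3982, -7.1140, -4.2360)
after S2 (rot_of_se3): [0.5421 -0.8400 0.0215; 0.0679 0.0184 -0.9975; 0.8376 0.5422 0.0670]
after S3 (compose_so3): [-0.7893 -0.6076 -0.0886; -0.5320 0.7488 -0.3953; 0.3065 -0.2649 -0.9143]
after S4 (compose_so3): [-0.8585 -0.4111 0.3067; -0.0413 0.6514 0.7576; -0.5112 0.6377 -0.5762]

rotation (euler_zyx) = (-3.0935, 0.5366, 2.3055)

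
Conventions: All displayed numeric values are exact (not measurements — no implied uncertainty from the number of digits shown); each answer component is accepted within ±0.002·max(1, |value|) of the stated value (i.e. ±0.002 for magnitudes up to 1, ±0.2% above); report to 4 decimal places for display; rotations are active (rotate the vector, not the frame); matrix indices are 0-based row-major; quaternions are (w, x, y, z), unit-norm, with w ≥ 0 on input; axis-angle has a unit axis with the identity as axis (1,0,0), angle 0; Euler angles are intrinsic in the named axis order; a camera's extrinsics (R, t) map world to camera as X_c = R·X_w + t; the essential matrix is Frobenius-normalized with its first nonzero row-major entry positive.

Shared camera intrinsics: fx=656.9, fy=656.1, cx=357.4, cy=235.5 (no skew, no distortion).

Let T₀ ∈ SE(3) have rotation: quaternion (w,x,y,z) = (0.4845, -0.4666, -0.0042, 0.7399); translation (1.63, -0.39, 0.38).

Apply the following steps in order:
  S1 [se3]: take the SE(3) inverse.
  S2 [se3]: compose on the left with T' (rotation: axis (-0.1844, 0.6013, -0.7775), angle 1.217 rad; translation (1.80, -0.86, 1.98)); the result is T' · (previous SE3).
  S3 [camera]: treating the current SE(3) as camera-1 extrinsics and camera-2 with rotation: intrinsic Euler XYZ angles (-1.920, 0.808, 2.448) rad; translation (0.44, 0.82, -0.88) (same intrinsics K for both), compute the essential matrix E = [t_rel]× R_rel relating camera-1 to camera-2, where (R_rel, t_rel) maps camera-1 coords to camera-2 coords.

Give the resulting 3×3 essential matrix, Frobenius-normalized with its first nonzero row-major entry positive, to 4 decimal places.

matrix = [0.2145 0.3948 -0.5155; 0.0286 0.5478 0.4446; -0.0582 -0.1344 0.1114]

after S1 (invert_se3): R=[-0.0950 0.7209 -0.6865; -0.7131 -0.5304 -0.4584; -0.6946 0.4460 0.5645], t=(0.6969, 1.1297, 1.0916)
after S2 (compose_se3): R=[-0.9603 0.2107 -0.1829; -0.2473 -0.9463 0.2085; -0.1291 0.2454 0.9608], t=(3.5169, -0.9052, 1.9211)
after S3 (essential): [0.2145 0.3948 -0.5155; 0.0286 0.5478 0.4446; -0.0582 -0.1344 0.1114]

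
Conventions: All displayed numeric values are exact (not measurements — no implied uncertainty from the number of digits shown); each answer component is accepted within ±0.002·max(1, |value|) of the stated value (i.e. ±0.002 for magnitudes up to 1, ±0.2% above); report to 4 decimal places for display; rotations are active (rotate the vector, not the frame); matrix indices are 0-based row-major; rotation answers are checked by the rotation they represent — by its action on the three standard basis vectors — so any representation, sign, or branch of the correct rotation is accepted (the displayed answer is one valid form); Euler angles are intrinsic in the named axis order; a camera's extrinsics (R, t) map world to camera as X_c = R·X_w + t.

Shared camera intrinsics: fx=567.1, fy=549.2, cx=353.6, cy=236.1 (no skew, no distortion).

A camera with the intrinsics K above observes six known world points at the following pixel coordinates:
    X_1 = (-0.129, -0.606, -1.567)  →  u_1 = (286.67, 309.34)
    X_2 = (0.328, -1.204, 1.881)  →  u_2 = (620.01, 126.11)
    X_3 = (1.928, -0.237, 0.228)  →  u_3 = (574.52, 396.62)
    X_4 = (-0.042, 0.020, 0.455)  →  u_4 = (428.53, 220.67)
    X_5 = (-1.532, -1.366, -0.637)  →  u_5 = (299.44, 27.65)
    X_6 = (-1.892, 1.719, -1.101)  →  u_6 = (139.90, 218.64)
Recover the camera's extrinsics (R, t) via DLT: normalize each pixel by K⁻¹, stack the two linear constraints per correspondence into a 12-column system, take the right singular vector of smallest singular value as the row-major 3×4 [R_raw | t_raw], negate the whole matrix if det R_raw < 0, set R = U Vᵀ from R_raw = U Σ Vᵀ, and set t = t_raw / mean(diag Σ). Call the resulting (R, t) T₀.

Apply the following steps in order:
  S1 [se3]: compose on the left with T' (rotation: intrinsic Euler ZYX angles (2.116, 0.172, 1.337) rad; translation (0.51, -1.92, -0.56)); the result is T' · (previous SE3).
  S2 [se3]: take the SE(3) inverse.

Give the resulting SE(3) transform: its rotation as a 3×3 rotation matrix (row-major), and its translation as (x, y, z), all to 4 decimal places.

source (pnp_recover): camera pose = R=[0.6152 -0.4311 0.6600; 0.7856 0.4044 -0.4682; -0.0651 0.8066 0.5875], t=(0.4300, 0.0900, 4.9799)
after S1 (compose_se3): R=[-0.5906 0.7596 0.2725; 0.5007 0.0801 0.8619; 0.6328 0.6455 -0.4276], t=(4.3044, 1.1253, 0.5894)
after S2 (invert_se3): R=[-0.5906 0.5007 0.6328; 0.7596 0.0801 0.6455; 0.2725 0.8619 -0.4276], t=(1.6058, -3.7401, -1.8908)

rotation (matrix) = ((-0.5906, 0.5007, 0.6328), (0.7596, 0.0801, 0.6455), (0.2725, 0.8619, -0.4276)), translation = (1.6058, -3.7401, -1.8908)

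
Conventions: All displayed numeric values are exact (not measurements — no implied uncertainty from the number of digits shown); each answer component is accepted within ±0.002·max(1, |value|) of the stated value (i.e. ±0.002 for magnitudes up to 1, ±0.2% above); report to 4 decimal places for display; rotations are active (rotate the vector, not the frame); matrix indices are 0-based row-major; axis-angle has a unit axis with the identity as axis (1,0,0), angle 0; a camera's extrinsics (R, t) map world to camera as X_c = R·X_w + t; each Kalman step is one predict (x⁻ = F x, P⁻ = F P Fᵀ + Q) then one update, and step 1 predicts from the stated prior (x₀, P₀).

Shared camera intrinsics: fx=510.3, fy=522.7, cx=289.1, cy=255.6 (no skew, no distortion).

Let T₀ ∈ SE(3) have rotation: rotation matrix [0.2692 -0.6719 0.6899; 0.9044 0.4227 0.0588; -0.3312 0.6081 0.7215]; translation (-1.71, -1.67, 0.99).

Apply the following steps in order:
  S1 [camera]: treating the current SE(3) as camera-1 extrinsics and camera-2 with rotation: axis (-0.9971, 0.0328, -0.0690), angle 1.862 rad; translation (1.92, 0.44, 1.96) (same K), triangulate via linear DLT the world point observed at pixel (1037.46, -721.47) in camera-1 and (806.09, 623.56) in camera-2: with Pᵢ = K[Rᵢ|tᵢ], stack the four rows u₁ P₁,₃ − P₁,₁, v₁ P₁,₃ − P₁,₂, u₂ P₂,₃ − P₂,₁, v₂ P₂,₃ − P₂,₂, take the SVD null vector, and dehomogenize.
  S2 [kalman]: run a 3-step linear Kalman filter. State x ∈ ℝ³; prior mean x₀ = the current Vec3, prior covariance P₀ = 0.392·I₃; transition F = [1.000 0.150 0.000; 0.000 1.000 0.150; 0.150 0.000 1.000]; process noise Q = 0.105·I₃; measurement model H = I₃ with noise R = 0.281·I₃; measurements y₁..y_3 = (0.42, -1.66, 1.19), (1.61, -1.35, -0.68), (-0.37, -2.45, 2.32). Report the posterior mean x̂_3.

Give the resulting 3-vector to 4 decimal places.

result = (0.2284, -1.8513, 1.3270)

after S1 (triangulate): (1.2771, -1.7781, 1.5829)
after S2 (kf_track): (0.2284, -1.8513, 1.3270)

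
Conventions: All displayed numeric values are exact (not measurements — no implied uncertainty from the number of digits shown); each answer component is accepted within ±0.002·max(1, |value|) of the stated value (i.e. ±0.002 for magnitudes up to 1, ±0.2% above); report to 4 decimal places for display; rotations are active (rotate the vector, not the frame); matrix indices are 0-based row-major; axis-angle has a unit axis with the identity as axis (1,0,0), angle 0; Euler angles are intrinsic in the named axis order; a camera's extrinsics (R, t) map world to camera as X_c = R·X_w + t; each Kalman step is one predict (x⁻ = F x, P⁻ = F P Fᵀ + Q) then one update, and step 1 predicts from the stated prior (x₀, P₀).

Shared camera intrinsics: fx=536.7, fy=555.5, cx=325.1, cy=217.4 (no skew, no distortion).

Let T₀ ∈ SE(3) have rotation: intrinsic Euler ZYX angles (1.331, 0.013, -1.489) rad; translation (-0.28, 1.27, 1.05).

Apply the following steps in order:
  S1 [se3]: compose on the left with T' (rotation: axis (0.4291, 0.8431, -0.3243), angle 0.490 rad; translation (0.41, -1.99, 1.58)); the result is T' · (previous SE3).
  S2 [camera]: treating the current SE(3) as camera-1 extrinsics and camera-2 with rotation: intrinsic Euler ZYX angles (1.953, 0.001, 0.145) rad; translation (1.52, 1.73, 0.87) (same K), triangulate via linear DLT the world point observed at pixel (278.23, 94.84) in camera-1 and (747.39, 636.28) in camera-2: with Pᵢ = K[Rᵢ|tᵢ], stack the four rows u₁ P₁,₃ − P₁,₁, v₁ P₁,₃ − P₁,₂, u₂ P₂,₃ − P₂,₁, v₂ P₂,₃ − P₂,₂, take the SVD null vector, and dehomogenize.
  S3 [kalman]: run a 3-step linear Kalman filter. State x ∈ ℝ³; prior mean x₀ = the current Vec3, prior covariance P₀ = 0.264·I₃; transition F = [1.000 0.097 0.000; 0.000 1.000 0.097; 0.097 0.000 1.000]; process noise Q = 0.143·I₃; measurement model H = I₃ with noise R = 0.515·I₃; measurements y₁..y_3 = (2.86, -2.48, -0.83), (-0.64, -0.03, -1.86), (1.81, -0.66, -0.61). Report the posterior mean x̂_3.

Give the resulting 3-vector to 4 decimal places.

result = (0.8768, -0.6377, -0.5301)

after S1 (compose_se3): R=[0.3993 -0.4523 -0.7975; 0.9151 0.2490 0.3170; 0.0552 -0.8564 0.5133], t=(0.8042, -0.9782, 2.8507)
after S2 (triangulate): (-0.1926, 0.1232, 1.2096)
after S3 (kf_track): (0.8768, -0.6377, -0.5301)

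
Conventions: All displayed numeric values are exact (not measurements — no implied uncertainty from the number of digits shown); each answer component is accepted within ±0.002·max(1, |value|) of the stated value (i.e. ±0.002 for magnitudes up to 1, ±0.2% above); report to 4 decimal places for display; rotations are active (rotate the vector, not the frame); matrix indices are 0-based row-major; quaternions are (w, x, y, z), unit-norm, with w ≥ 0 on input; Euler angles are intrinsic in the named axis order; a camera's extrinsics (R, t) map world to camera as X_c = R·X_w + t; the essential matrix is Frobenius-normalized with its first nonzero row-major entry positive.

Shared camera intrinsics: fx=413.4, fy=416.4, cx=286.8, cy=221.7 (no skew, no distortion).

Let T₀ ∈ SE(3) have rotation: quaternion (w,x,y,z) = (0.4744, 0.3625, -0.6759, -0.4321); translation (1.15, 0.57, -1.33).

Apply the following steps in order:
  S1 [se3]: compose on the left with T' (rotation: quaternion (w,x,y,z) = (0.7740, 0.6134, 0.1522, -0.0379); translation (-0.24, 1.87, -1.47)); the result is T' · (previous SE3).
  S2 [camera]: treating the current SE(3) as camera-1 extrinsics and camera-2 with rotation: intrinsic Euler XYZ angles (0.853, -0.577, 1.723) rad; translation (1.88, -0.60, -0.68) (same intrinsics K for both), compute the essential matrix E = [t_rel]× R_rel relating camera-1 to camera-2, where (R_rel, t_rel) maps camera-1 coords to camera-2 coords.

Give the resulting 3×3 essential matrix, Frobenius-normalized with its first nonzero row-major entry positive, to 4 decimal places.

after S1 (compose_se3): R=[-0.4318 0.1887 -0.8820; -0.5721 -0.8133 0.1061; -0.6973 0.5505 0.4591], t=(0.7418, 3.4350, -1.5272)
after S2 (essential): [0.1154 0.2185 0.3144; 0.6293 0.1921 0.0877; 0.2716 -0.2543 -0.5110]

matrix = [0.1154 0.2185 0.3144; 0.6293 0.1921 0.0877; 0.2716 -0.2543 -0.5110]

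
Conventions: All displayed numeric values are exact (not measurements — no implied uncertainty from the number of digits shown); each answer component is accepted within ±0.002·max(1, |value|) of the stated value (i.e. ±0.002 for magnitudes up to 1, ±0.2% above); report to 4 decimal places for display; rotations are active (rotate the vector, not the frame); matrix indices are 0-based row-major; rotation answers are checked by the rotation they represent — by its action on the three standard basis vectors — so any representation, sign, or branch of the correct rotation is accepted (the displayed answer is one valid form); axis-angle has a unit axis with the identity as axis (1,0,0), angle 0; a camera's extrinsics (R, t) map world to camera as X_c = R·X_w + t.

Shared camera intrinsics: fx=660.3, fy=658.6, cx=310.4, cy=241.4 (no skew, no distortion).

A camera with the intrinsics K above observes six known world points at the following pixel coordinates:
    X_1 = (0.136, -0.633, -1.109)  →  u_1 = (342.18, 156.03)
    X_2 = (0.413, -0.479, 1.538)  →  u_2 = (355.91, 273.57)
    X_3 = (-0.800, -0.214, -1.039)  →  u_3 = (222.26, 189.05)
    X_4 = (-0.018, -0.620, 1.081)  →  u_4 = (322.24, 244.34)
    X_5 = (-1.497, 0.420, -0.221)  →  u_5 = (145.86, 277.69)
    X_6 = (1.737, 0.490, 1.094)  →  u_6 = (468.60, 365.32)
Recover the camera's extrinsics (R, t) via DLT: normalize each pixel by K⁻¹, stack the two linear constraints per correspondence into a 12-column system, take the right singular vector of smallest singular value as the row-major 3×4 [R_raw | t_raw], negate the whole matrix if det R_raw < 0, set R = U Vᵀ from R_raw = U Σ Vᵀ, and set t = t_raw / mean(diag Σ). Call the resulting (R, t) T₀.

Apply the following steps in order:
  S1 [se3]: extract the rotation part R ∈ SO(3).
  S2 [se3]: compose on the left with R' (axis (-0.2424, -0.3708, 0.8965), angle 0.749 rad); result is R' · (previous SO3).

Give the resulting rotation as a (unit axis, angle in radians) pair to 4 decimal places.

source (pnp_recover): camera pose = R=[0.9869 -0.1610 0.0119; 0.1472 0.9276 0.3435; -0.0663 -0.3372 0.9391], t=(0.0400, 0.2400, 6.3000)
after S1 (rot_of_se3): [0.9869 -0.1610 0.0119; 0.1472 0.9276 0.3435; -0.0663 -0.3372 0.9391]
after S2 (compose_so3): [0.6726 -0.5596 -0.4842; 0.7343 0.5857 0.3432; 0.0916 -0.5864 0.8048]

rotation (axis_angle) = ((-0.5487, -0.3399, 0.7638), 1.0104)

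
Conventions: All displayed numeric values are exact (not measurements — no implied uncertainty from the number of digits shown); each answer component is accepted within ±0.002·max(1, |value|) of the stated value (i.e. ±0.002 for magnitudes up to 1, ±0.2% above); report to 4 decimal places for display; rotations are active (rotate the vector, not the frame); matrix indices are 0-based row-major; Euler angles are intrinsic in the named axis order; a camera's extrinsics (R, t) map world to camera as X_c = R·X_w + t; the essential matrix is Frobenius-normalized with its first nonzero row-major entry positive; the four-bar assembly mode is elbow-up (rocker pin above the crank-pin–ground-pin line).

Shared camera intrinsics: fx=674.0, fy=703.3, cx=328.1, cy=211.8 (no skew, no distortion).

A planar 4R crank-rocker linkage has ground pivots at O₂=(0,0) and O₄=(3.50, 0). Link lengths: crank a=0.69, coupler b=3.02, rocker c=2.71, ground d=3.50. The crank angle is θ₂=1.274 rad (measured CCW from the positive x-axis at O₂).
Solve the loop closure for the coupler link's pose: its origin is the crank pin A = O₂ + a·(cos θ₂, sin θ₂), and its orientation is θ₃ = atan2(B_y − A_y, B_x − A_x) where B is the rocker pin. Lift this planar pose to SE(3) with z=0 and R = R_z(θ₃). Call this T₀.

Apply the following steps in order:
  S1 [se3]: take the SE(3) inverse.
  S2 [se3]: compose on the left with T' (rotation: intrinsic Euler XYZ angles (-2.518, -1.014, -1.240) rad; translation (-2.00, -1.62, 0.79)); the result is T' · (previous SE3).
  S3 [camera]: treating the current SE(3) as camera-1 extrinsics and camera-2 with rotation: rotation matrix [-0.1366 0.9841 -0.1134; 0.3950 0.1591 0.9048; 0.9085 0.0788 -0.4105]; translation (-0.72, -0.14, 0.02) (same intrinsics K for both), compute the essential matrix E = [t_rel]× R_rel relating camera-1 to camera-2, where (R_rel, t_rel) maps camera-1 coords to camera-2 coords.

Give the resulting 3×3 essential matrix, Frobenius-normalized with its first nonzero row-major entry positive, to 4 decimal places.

source (fourbar_fk): coupler pose = R=[0.7818 -0.6235 0.0000; 0.6235 0.7818 0.0000; 0.0000 0.0000 1.0000], t=(0.2018, 0.6598, 0.0000)
after S1 (invert_se3): R=[0.7818 0.6235 0.0000; -0.6235 0.7818 0.0000; 0.0000 0.0000 1.0000], t=(-0.5692, -0.3900, 0.0000)
after S2 (compose_se3): R=[-0.1774 0.4978 -0.8490; 0.5982 0.7395 0.3086; 0.7815 -0.4531 -0.4290], t=(-2.2926, -2.2287, 0.9313)
after S3 (essential): [0.1431 -0.1773 -0.0417; -0.0204 -0.1863 -0.6762; -0.4539 0.4763 -0.1452]

matrix = [0.1431 -0.1773 -0.0417; -0.0204 -0.1863 -0.6762; -0.4539 0.4763 -0.1452]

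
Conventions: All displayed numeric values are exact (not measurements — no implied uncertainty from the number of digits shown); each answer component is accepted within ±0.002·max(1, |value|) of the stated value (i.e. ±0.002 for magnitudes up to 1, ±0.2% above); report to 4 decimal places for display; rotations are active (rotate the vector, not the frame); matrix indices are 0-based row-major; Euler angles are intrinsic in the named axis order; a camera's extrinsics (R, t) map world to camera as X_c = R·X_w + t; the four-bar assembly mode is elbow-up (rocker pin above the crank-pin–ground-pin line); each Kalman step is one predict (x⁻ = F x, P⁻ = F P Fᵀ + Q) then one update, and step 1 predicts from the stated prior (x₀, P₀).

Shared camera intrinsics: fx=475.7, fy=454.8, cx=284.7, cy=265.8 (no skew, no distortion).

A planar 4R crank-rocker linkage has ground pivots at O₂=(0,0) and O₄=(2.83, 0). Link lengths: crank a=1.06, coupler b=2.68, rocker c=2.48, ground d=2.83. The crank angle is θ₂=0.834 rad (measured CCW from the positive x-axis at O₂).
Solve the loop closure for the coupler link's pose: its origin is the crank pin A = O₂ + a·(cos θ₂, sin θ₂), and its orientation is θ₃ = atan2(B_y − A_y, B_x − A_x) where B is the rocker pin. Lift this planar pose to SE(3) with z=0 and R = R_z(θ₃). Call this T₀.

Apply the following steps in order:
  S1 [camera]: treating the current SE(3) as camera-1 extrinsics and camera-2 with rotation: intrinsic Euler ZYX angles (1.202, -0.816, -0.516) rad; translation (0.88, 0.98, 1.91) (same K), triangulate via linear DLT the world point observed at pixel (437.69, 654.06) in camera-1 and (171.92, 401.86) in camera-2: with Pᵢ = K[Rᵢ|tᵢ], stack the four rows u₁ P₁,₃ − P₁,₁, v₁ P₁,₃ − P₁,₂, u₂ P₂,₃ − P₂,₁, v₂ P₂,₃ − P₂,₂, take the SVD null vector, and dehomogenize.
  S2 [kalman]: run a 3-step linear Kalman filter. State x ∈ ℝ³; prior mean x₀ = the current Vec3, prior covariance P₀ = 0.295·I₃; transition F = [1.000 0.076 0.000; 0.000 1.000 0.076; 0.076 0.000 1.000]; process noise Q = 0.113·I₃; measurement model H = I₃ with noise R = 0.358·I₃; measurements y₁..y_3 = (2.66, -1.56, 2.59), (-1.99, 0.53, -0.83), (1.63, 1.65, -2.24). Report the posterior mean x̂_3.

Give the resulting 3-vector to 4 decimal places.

result = (0.6278, 0.7392, -0.4560)

source (fourbar_fk): coupler pose = R=[0.7747 -0.6323 0.0000; 0.6323 0.7747 0.0000; 0.0000 0.0000 1.0000], t=(0.7122, 0.7851, 0.0000)
after S1 (triangulate): (0.3661, 0.6632, 1.7926)
after S2 (kf_track): (0.6278, 0.7392, -0.4560)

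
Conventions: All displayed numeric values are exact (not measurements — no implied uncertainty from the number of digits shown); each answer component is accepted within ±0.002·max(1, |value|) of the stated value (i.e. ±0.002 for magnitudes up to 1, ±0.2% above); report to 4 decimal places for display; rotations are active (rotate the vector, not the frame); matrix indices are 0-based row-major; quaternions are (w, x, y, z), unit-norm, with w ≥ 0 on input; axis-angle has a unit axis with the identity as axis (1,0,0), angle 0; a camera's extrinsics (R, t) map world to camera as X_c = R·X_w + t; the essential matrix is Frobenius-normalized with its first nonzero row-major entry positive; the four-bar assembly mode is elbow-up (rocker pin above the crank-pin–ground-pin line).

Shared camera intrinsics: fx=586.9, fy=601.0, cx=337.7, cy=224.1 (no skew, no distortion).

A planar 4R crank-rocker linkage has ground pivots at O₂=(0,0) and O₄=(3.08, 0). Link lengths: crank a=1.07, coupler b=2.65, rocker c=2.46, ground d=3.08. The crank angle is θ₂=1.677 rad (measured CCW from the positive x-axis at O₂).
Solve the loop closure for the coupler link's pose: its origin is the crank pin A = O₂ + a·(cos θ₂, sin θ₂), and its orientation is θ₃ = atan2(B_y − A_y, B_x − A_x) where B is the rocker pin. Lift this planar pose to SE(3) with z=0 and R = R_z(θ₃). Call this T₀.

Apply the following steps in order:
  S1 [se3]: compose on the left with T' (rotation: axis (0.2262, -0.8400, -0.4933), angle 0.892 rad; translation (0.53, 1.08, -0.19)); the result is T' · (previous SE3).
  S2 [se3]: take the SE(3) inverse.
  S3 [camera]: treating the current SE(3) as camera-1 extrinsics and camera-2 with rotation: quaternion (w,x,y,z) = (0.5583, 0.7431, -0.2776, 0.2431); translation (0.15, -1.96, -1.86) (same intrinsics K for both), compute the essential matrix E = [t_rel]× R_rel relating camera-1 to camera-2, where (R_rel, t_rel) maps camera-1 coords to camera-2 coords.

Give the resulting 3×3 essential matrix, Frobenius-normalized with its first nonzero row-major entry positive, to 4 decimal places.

matrix = [0.1959 0.4562 -0.4701; -0.0695 -0.1052 0.1312; -0.5139 0.4402 0.2039]

source (fourbar_fk): coupler pose = R=[0.8831 -0.4692 0.0000; 0.4692 0.8831 0.0000; 0.0000 0.0000 1.0000], t=(-0.1134, 1.0640, 0.0000)
after S1 (compose_se3): R=[0.7182 -0.0269 -0.6953; 0.0163 0.9996 -0.0219; 0.6956 0.0044 0.7184], t=(0.7899, 2.0789, 0.0919)
after S2 (invert_se3): R=[0.7182 0.0163 0.6956; -0.0269 0.9996 0.0044; -0.6953 -0.0219 0.7184], t=(-0.6651, -2.0573, 0.5286)
after S3 (essential): [0.1959 0.4562 -0.4701; -0.0695 -0.1052 0.1312; -0.5139 0.4402 0.2039]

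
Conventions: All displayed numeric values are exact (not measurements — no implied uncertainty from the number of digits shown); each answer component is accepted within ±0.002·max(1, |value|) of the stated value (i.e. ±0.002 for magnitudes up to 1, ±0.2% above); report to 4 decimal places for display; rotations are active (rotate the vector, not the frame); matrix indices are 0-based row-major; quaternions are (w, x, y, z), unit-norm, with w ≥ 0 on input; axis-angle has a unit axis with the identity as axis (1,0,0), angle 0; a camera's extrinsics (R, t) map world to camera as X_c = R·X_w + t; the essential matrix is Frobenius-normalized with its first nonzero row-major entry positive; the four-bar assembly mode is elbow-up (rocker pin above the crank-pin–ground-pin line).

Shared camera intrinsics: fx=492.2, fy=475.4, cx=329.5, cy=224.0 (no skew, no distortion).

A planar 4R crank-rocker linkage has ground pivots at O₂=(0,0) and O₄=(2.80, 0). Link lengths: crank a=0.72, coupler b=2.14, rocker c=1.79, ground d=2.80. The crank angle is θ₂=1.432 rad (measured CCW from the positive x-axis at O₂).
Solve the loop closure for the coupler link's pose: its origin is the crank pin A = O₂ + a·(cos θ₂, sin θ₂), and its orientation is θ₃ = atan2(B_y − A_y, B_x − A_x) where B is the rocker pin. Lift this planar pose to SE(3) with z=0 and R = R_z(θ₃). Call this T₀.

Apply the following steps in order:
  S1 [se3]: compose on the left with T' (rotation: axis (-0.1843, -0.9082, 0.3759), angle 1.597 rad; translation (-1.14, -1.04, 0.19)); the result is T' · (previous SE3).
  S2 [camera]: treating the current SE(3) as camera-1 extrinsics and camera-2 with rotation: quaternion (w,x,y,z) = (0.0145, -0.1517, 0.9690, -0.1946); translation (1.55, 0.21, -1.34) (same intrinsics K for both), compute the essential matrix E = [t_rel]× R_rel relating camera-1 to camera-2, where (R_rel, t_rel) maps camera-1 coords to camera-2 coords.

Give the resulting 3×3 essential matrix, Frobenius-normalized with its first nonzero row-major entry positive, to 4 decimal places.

matrix = [0.2738 0.0058 0.0254; -0.6361 0.0474 -0.1379; 0.1332 0.4311 -0.5430]

source (fourbar_fk): coupler pose = R=[0.9058 -0.4237 0.0000; 0.4237 0.9058 0.0000; 0.0000 0.0000 1.0000], t=(0.0996, 0.7131, 0.0000)
after S1 (compose_se3): R=[-0.0787 -0.1884 -0.9789; 0.8434 0.5109 -0.1661; 0.5315 -0.8387 0.1187], t=(-1.2846, -0.4006, -0.1078)
after S2 (essential): [0.2738 0.0058 0.0254; -0.6361 0.0474 -0.1379; 0.1332 0.4311 -0.5430]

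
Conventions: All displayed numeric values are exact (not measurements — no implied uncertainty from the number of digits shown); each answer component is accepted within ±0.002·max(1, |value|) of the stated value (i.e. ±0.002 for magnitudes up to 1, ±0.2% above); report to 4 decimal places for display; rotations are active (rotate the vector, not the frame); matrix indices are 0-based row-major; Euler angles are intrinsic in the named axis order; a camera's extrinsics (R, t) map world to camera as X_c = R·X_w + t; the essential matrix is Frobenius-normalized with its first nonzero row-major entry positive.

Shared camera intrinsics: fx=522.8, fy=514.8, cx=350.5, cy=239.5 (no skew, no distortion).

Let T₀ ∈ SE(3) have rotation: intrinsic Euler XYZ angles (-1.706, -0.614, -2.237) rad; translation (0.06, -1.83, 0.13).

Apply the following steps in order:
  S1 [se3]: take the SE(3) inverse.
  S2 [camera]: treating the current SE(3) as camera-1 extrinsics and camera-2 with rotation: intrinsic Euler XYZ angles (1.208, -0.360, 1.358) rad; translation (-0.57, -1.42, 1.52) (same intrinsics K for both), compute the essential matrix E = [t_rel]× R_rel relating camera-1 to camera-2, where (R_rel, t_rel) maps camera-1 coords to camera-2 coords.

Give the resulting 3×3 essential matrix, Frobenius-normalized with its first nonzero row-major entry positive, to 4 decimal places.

matrix = [0.4682 -0.4198 0.1902; -0.0027 -0.4169 -0.1602; -0.3421 -0.3280 -0.3798]

after S1 (invert_se3): R=[-0.5051 -0.2468 0.8270; 0.6426 0.5321 0.5513; -0.5761 0.8099 -0.1102], t=(-0.5289, 0.8635, 1.5310)
after S2 (essential): [0.4682 -0.4198 0.1902; -0.0027 -0.4169 -0.1602; -0.3421 -0.3280 -0.3798]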